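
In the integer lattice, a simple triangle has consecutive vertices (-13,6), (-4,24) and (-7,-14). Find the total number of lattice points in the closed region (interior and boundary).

151

The shoelace formula gives twice the area as |[(-13)·24 − (-4)·6] + [(-4)·(-14) − (-7)·24] + [(-7)·6 − (-13)·(-14)]| = 288, so the area is 144.
The number of boundary lattice points is Σ gcd(|Δx|,|Δy|) = gcd(9,18) + gcd(3,38) + gcd(6,20) = 9+1+2 = 12.
Pick's theorem gives I = A − B/2 + 1 = 144 − 12/2 + 1 = 139, so the closed region contains I + B = 139 + 12 = 151 lattice points.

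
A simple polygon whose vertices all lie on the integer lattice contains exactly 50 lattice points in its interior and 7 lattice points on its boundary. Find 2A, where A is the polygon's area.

Pick's theorem states A = I + B/2 − 1, so A = 50 + 7/2 − 1 = 105/2.
Hence 2A = 105.

105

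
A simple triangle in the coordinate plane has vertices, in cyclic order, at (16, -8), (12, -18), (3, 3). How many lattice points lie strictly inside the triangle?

The shoelace formula gives twice the area as |(16·(-18) − 12·(-8)) + (12·3 − 3·(-18)) + (3·(-8) − 16·3)| = 174, so the area is 87.
Summing gcd(|Δx|,|Δy|) over the edges gives the boundary count: gcd(4,10) + gcd(9,21) + gcd(13,11) = 2+3+1 = 6.
Pick's theorem gives I = A − B/2 + 1 = 87 − 6/2 + 1 = 85.

85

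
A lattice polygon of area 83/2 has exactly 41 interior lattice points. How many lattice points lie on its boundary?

3

Pick's theorem gives A = I + B/2 − 1, so B = 2(A − I + 1) = 2(83/2 − 41 + 1) = 3.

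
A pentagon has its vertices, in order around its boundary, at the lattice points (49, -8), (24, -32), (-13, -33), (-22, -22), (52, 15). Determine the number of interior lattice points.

By the shoelace formula, twice the signed area is |[49·(-32) − 24·(-8)] + [24·(-33) − (-13)·(-32)] + [(-13)·(-22) − (-22)·(-33)] + [(-22)·15 − 52·(-22)] + [52·(-8) − 49·15]| = 3361, so the area is 3361/2.
Summing gcd(|Δx|,|Δy|) over the edges gives the boundary count: gcd(25,24) + gcd(37,1) + gcd(9,11) + gcd(74,37) + gcd(3,23) = 1+1+1+37+1 = 41.
Pick's theorem gives I = A − B/2 + 1 = 3361/2 − 41/2 + 1 = 1661.

1661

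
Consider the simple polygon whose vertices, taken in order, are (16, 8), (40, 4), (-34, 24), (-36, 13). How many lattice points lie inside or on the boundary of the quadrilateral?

388

The shoelace formula gives twice the area as |(16·4 − 40·8) + (40·24 − (-34)·4) + ((-34)·13 − (-36)·24) + ((-36)·8 − 16·13)| = 766, so the area is 383.
Along each edge there are gcd(|Δx|,|Δy|)+1 lattice points, so counting each shared vertex once the boundary has gcd(24,4) + gcd(74,20) + gcd(2,11) + gcd(52,5) = 4+2+1+1 = 8.
Pick's theorem gives I = A − B/2 + 1 = 383 − 8/2 + 1 = 380, so the closed region contains I + B = 380 + 8 = 388 lattice points.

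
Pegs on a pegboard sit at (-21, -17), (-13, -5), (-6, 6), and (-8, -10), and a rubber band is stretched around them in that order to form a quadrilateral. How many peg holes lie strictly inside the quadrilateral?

92

Using the shoelace formula, 2A = |[(-21)·(-5) − (-13)·(-17)] + [(-13)·6 − (-6)·(-5)] + [(-6)·(-10) − (-8)·6] + [(-8)·(-17) − (-21)·(-10)]| = 190, so the area is 95.
Along each edge there are gcd(|Δx|,|Δy|)+1 lattice points, so counting each shared vertex once the boundary has gcd(8,12) + gcd(7,11) + gcd(2,16) + gcd(13,7) = 4+1+2+1 = 8.
By Pick's theorem A = I + B/2 − 1, so I = 95 − 8/2 + 1 = 92.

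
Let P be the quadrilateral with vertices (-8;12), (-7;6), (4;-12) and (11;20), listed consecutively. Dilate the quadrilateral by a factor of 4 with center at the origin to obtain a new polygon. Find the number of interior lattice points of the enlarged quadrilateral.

By the shoelace formula, twice the signed area is |[(-8)·6 − (-7)·12] + [(-7)·(-12) − 4·6] + [4·20 − 11·(-12)] + [11·12 − (-8)·20]| = 600, so the area is 300.
Along each edge there are gcd(|Δx|,|Δy|)+1 lattice points, so counting each shared vertex once the boundary has gcd(1,6) + gcd(11,18) + gcd(7,32) + gcd(19,8) = 1+1+1+1 = 4.
Scaling by 4 multiplies the area by 4² = 16 (so the new area is 4800) and multiplies the boundary lattice-point count by 4, giving 16.
By Pick's theorem, the interior count of the dilated polygon is 4800 − 16/2 + 1 = 4793.

4793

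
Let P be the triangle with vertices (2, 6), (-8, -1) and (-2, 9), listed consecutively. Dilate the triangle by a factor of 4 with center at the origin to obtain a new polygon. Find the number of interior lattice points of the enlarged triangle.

Using the shoelace formula, 2A = |[2·(-1) − (-8)·6] + [(-8)·9 − (-2)·(-1)] + [(-2)·6 − 2·9]| = 58, so the area is 29.
The number of boundary lattice points is Σ gcd(|Δx|,|Δy|) = gcd(10,7) + gcd(6,10) + gcd(4,3) = 1+2+1 = 4.
Scaling by 4 multiplies the area by 4² = 16 (so the new area is 464) and multiplies the boundary lattice-point count by 4, giving 16.
By Pick's theorem, the interior count of the dilated polygon is 464 − 16/2 + 1 = 457.

457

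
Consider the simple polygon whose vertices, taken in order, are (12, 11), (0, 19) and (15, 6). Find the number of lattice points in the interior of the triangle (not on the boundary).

Using the shoelace formula, 2A = |(12·19 − 0·11) + (0·6 − 15·19) + (15·11 − 12·6)| = 36, so the area is 18.
Summing gcd(|Δx|,|Δy|) over the edges gives the boundary count: gcd(12,8) + gcd(15,13) + gcd(3,5) = 4+1+1 = 6.
By Pick's theorem A = I + B/2 − 1, so I = 18 − 6/2 + 1 = 16.

16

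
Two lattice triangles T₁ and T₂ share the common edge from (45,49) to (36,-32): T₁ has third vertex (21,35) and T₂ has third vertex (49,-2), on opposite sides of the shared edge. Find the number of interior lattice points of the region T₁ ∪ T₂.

The union is the simple quadrilateral with vertices (45,49), (21,35), (36,-32), (49,-2) in order.
Using the shoelace formula, 2A = |[45·35 − 21·49] + [21·(-32) − 36·35] + [36·(-2) − 49·(-32)] + [49·49 − 45·(-2)]| = 2601, so the area is 2601/2.
The number of boundary lattice points is Σ gcd(|Δx|,|Δy|) = gcd(24,14) + gcd(15,67) + gcd(13,30) + gcd(4,51) = 2+1+1+1 = 5.
By Pick's theorem I = A − B/2 + 1 = 2601/2 − 5/2 + 1 = 1299.

1299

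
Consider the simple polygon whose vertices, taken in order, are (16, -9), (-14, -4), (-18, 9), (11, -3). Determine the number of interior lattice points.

239

The shoelace formula gives twice the area as |(16·(-4) − (-14)·(-9)) + ((-14)·9 − (-18)·(-4)) + ((-18)·(-3) − 11·9) + (11·(-9) − 16·(-3))| = 484, so the area is 242.
The number of boundary lattice points is Σ gcd(|Δx|,|Δy|) = gcd(30,5) + gcd(4,13) + gcd(29,12) + gcd(5,6) = 5+1+1+1 = 8.
By Pick's theorem A = I + B/2 − 1, so I = 242 − 8/2 + 1 = 239.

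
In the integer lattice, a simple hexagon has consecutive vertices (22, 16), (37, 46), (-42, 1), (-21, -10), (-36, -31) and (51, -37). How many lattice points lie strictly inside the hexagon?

Using the shoelace formula, 2A = |[22·46 − 37·16] + [37·1 − (-42)·46] + [(-42)·(-10) − (-21)·1] + [(-21)·(-31) − (-36)·(-10)] + [(-36)·(-37) − 51·(-31)] + [51·16 − 22·(-37)]| = 7664, so the area is 3832.
Summing gcd(|Δx|,|Δy|) over the edges gives the boundary count: gcd(15,30) + gcd(79,45) + gcd(21,11) + gcd(15,21) + gcd(87,6) + gcd(29,53) = 15+1+1+3+3+1 = 24.
By Pick's theorem A = I + B/2 − 1, so I = 3832 − 24/2 + 1 = 3821.

3821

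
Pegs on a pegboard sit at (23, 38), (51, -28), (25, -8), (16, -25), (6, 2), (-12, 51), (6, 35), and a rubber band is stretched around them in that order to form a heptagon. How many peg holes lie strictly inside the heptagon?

The shoelace formula gives twice the area as |(23·(-28) − 51·38) + (51·(-8) − 25·(-28)) + (25·(-25) − 16·(-8)) + (16·2 − 6·(-25)) + (6·51 − (-12)·2) + ((-12)·35 − 6·51) + (6·38 − 23·35)| = 3578, so the area is 1789.
Along each edge there are gcd(|Δx|,|Δy|)+1 lattice points, so counting each shared vertex once the boundary has gcd(28,66) + gcd(26,20) + gcd(9,17) + gcd(10,27) + gcd(18,49) + gcd(18,16) + gcd(17,3) = 2+2+1+1+1+2+1 = 10.
By Pick's theorem A = I + B/2 − 1, so I = 1789 − 10/2 + 1 = 1785.

1785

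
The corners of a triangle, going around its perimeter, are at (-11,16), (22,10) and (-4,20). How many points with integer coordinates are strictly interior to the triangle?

85

The shoelace formula gives twice the area as |((-11)·10 − 22·16) + (22·20 − (-4)·10) + ((-4)·16 − (-11)·20)| = 174, so the area is 87.
The number of boundary lattice points is Σ gcd(|Δx|,|Δy|) = gcd(33,6) + gcd(26,10) + gcd(7,4) = 3+2+1 = 6.
By Pick's theorem A = I + B/2 − 1, so I = 87 − 6/2 + 1 = 85.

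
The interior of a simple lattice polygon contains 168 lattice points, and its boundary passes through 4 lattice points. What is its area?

By Pick's theorem, A = I + B/2 − 1 = 168 + 4/2 − 1 = 169.

169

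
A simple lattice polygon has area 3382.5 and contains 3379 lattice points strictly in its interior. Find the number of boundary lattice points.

9

Pick's theorem gives A = I + B/2 − 1, so B = 2(A − I + 1) = 2(3382.5 − 3379 + 1) = 9.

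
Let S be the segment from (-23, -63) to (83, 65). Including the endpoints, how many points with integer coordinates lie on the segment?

3

The number of lattice points on a segment between lattice points is gcd(|Δx|,|Δy|) + 1 = gcd(106,128) + 1 = 2 + 1 = 3.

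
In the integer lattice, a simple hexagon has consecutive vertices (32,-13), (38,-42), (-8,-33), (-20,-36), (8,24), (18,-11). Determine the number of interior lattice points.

1696

Using the shoelace formula, 2A = |(32·(-42) − 38·(-13)) + (38·(-33) − (-8)·(-42)) + ((-8)·(-36) − (-20)·(-33)) + ((-20)·24 − 8·(-36)) + (8·(-11) − 18·24) + (18·(-13) − 32·(-11))| = 3406, so the area is 1703.
The number of boundary lattice points is Σ gcd(|Δx|,|Δy|) = gcd(6,29) + gcd(46,9) + gcd(12,3) + gcd(28,60) + gcd(10,35) + gcd(14,2) = 1+1+3+4+5+2 = 16.
Pick's theorem gives I = A − B/2 + 1 = 1703 − 16/2 + 1 = 1696.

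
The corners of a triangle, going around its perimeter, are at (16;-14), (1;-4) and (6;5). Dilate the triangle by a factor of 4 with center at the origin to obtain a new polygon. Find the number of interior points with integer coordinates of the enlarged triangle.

By the shoelace formula, twice the signed area is |(16·(-4) − 1·(-14)) + (1·5 − 6·(-4)) + (6·(-14) − 16·5)| = 185, so the area is 185/2.
The number of boundary lattice points is Σ gcd(|Δx|,|Δy|) = gcd(15,10) + gcd(5,9) + gcd(10,19) = 5+1+1 = 7.
Scaling by 4 multiplies the area by 4² = 16 (so the new area is 1480) and multiplies the boundary lattice-point count by 4, giving 28.
By Pick's theorem, the interior count of the dilated polygon is 1480 − 28/2 + 1 = 1467.

1467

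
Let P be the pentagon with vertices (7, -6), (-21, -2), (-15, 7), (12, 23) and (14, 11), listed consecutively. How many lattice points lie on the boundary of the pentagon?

11

Summing gcd(|Δx|,|Δy|) over the edges gives the boundary count: gcd(28,4) + gcd(6,9) + gcd(27,16) + gcd(2,12) + gcd(7,17) = 4+3+1+2+1 = 11.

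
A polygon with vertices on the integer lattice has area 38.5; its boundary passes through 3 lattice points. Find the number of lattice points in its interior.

38

From Pick's theorem, I = A − B/2 + 1 = 38.5 − 3/2 + 1 = 38.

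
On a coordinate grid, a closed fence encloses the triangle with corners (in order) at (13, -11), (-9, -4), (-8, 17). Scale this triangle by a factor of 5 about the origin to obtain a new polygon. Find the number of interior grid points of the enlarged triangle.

Using the shoelace formula, 2A = |[13·(-4) − (-9)·(-11)] + [(-9)·17 − (-8)·(-4)] + [(-8)·(-11) − 13·17]| = 469, so the area is 234.5.
Along each edge there are gcd(|Δx|,|Δy|)+1 lattice points, so counting each shared vertex once the boundary has gcd(22,7) + gcd(1,21) + gcd(21,28) = 1+1+7 = 9.
Scaling by 5 multiplies the area by 5² = 25 (so the new area is 11725/2) and multiplies the boundary lattice-point count by 5, giving 45.
By Pick's theorem, the interior count of the dilated polygon is 11725/2 − 45/2 + 1 = 5841.

5841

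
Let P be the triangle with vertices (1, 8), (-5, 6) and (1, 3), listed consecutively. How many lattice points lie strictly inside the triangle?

Using the shoelace formula, 2A = |(1·6 − (-5)·8) + ((-5)·3 − 1·6) + (1·8 − 1·3)| = 30, so the area is 15.
Summing gcd(|Δx|,|Δy|) over the edges gives the boundary count: gcd(6,2) + gcd(6,3) + gcd(0,5) = 2+3+5 = 10.
By Pick's theorem A = I + B/2 − 1, so I = 15 − 10/2 + 1 = 11.

11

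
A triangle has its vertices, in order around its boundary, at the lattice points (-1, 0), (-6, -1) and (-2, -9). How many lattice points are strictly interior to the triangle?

The shoelace formula gives twice the area as |((-1)·(-1) − (-6)·0) + ((-6)·(-9) − (-2)·(-1)) + ((-2)·0 − (-1)·(-9))| = 44, so the area is 22.
The number of boundary lattice points is Σ gcd(|Δx|,|Δy|) = gcd(5,1) + gcd(4,8) + gcd(1,9) = 1+4+1 = 6.
By Pick's theorem A = I + B/2 − 1, so I = 22 − 6/2 + 1 = 20.

20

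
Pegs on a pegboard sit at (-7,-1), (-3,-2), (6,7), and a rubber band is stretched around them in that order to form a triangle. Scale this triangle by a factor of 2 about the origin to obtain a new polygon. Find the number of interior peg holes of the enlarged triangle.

By the shoelace formula, twice the signed area is |[(-7)·(-2) − (-3)·(-1)] + [(-3)·7 − 6·(-2)] + [6·(-1) − (-7)·7]| = 45, so the area is 22.5.
Along each edge there are gcd(|Δx|,|Δy|)+1 lattice points, so counting each shared vertex once the boundary has gcd(4,1) + gcd(9,9) + gcd(13,8) = 1+9+1 = 11.
Scaling by 2 multiplies the area by 2² = 4 (so the new area is 90) and multiplies the boundary lattice-point count by 2, giving 22.
By Pick's theorem, the interior count of the dilated polygon is 90 − 22/2 + 1 = 80.

80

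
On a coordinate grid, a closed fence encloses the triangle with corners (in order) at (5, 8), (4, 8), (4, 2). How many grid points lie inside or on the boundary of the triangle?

Using the shoelace formula, 2A = |(5·8 − 4·8) + (4·2 − 4·8) + (4·8 − 5·2)| = 6, so the area is 3.
Along each edge there are gcd(|Δx|,|Δy|)+1 lattice points, so counting each shared vertex once the boundary has gcd(1,0) + gcd(0,6) + gcd(1,6) = 1+6+1 = 8.
Pick's theorem gives I = A − B/2 + 1 = 3 − 8/2 + 1 = 0, so the closed region contains I + B = 0 + 8 = 8 lattice points.

8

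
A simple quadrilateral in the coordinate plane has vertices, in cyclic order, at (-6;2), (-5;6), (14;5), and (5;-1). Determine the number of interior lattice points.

83

By the shoelace formula, twice the signed area is |((-6)·6 − (-5)·2) + ((-5)·5 − 14·6) + (14·(-1) − 5·5) + (5·2 − (-6)·(-1))| = 170, so the area is 85.
The number of boundary lattice points is Σ gcd(|Δx|,|Δy|) = gcd(1,4) + gcd(19,1) + gcd(9,6) + gcd(11,3) = 1+1+3+1 = 6.
Pick's theorem gives I = A − B/2 + 1 = 85 − 6/2 + 1 = 83.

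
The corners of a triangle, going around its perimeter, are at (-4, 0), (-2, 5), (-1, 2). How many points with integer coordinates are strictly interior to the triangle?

By the shoelace formula, twice the signed area is |((-4)·5 − (-2)·0) + ((-2)·2 − (-1)·5) + ((-1)·0 − (-4)·2)| = 11, so the area is 11/2.
Summing gcd(|Δx|,|Δy|) over the edges gives the boundary count: gcd(2,5) + gcd(1,3) + gcd(3,2) = 1+1+1 = 3.
By Pick's theorem A = I + B/2 − 1, so I = 11/2 − 3/2 + 1 = 5.

5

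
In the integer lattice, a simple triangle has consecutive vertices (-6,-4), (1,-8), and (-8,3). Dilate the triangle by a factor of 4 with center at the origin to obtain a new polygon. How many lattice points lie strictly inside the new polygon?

Using the shoelace formula, 2A = |[(-6)·(-8) − 1·(-4)] + [1·3 − (-8)·(-8)] + [(-8)·(-4) − (-6)·3]| = 41, so the area is 20.5.
The number of boundary lattice points is Σ gcd(|Δx|,|Δy|) = gcd(7,4) + gcd(9,11) + gcd(2,7) = 1+1+1 = 3.
Scaling by 4 multiplies the area by 4² = 16 (so the new area is 328) and multiplies the boundary lattice-point count by 4, giving 12.
By Pick's theorem, the interior count of the dilated polygon is 328 − 12/2 + 1 = 323.

323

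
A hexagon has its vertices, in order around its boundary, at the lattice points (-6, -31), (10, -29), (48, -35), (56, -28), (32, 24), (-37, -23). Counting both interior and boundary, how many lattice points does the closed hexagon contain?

Using the shoelace formula, 2A = |[(-6)·(-29) − 10·(-31)] + [10·(-35) − 48·(-29)] + [48·(-28) − 56·(-35)] + [56·24 − 32·(-28)] + [32·(-23) − (-37)·24] + [(-37)·(-31) − (-6)·(-23)]| = 5543, so the area is 2771.5.
Along each edge there are gcd(|Δx|,|Δy|)+1 lattice points, so counting each shared vertex once the boundary has gcd(16,2) + gcd(38,6) + gcd(8,7) + gcd(24,52) + gcd(69,47) + gcd(31,8) = 2+2+1+4+1+1 = 11.
Pick's theorem gives I = A − B/2 + 1 = 2771.5 − 11/2 + 1 = 2767, so the closed region contains I + B = 2767 + 11 = 2778 lattice points.

2778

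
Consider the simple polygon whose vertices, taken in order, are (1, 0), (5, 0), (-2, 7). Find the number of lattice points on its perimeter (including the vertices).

12

Summing gcd(|Δx|,|Δy|) over the edges gives the boundary count: gcd(4,0) + gcd(7,7) + gcd(3,7) = 4+7+1 = 12.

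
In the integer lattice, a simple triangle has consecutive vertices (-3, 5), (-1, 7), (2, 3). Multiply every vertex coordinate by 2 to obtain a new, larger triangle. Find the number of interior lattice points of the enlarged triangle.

25

By the shoelace formula, twice the signed area is |((-3)·7 − (-1)·5) + ((-1)·3 − 2·7) + (2·5 − (-3)·3)| = 14, so the area is 7.
Along each edge there are gcd(|Δx|,|Δy|)+1 lattice points, so counting each shared vertex once the boundary has gcd(2,2) + gcd(3,4) + gcd(5,2) = 2+1+1 = 4.
Scaling by 2 multiplies the area by 2² = 4 (so the new area is 28) and multiplies the boundary lattice-point count by 2, giving 8.
By Pick's theorem, the interior count of the dilated polygon is 28 − 8/2 + 1 = 25.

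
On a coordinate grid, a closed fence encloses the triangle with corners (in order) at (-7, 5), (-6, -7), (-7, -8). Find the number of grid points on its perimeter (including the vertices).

15

The number of boundary lattice points is Σ gcd(|Δx|,|Δy|) = gcd(1,12) + gcd(1,1) + gcd(0,13) = 1+1+13 = 15.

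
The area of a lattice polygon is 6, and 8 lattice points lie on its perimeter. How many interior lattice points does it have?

3

From Pick's theorem, I = A − B/2 + 1 = 6 − 8/2 + 1 = 3.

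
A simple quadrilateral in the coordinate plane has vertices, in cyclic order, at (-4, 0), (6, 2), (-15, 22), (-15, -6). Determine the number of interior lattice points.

The shoelace formula gives twice the area as |[(-4)·2 − 6·0] + [6·22 − (-15)·2] + [(-15)·(-6) − (-15)·22] + [(-15)·0 − (-4)·(-6)]| = 550, so the area is 275.
Summing gcd(|Δx|,|Δy|) over the edges gives the boundary count: gcd(10,2) + gcd(21,20) + gcd(0,28) + gcd(11,6) = 2+1+28+1 = 32.
Pick's theorem gives I = A − B/2 + 1 = 275 − 32/2 + 1 = 260.

260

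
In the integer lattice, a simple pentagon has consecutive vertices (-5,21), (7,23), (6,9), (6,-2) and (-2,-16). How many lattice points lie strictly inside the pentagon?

The shoelace formula gives twice the area as |((-5)·23 − 7·21) + (7·9 − 6·23) + (6·(-2) − 6·9) + (6·(-16) − (-2)·(-2)) + ((-2)·21 − (-5)·(-16))| = 625, so the area is 312.5.
The number of boundary lattice points is Σ gcd(|Δx|,|Δy|) = gcd(12,2) + gcd(1,14) + gcd(0,11) + gcd(8,14) + gcd(3,37) = 2+1+11+2+1 = 17.
Pick's theorem gives I = A − B/2 + 1 = 312.5 − 17/2 + 1 = 305.

305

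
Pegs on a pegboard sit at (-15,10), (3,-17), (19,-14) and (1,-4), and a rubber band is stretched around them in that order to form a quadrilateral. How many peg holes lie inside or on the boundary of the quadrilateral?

205

The shoelace formula gives twice the area as |((-15)·(-17) − 3·10) + (3·(-14) − 19·(-17)) + (19·(-4) − 1·(-14)) + (1·10 − (-15)·(-4))| = 394, so the area is 197.
Along each edge there are gcd(|Δx|,|Δy|)+1 lattice points, so counting each shared vertex once the boundary has gcd(18,27) + gcd(16,3) + gcd(18,10) + gcd(16,14) = 9+1+2+2 = 14.
Pick's theorem gives I = A − B/2 + 1 = 197 − 14/2 + 1 = 191, so the closed region contains I + B = 191 + 14 = 205 lattice points.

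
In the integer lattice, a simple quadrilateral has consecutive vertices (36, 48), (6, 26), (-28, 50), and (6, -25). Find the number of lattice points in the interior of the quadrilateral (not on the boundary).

Using the shoelace formula, 2A = |(36·26 − 6·48) + (6·50 − (-28)·26) + ((-28)·(-25) − 6·50) + (6·48 − 36·(-25))| = 3264, so the area is 1632.
Summing gcd(|Δx|,|Δy|) over the edges gives the boundary count: gcd(30,22) + gcd(34,24) + gcd(34,75) + gcd(30,73) = 2+2+1+1 = 6.
Pick's theorem gives I = A − B/2 + 1 = 1632 − 6/2 + 1 = 1630.

1630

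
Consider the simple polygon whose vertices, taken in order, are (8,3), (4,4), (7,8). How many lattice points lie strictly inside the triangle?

By the shoelace formula, twice the signed area is |(8·4 − 4·3) + (4·8 − 7·4) + (7·3 − 8·8)| = 19, so the area is 9.5.
Summing gcd(|Δx|,|Δy|) over the edges gives the boundary count: gcd(4,1) + gcd(3,4) + gcd(1,5) = 1+1+1 = 3.
Pick's theorem gives I = A − B/2 + 1 = 9.5 − 3/2 + 1 = 9.

9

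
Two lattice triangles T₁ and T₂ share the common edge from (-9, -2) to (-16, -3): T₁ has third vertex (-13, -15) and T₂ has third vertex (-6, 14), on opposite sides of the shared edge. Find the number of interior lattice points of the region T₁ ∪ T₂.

96

The union is the simple quadrilateral with vertices (-9, -2), (-13, -15), (-16, -3), (-6, 14) in order.
By the shoelace formula, twice the signed area is |[(-9)·(-15) − (-13)·(-2)] + [(-13)·(-3) − (-16)·(-15)] + [(-16)·14 − (-6)·(-3)] + [(-6)·(-2) − (-9)·14]| = 196, so the area is 98.
Along each edge there are gcd(|Δx|,|Δy|)+1 lattice points, so counting each shared vertex once the boundary has gcd(4,13) + gcd(3,12) + gcd(10,17) + gcd(3,16) = 1+3+1+1 = 6.
By Pick's theorem I = A − B/2 + 1 = 98 − 6/2 + 1 = 96.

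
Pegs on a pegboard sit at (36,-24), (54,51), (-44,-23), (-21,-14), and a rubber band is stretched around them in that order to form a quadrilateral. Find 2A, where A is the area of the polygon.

The shoelace formula gives twice the area as |(36·51 − 54·(-24)) + (54·(-23) − (-44)·51) + ((-44)·(-14) − (-21)·(-23)) + ((-21)·(-24) − 36·(-14))| = 5275, so the area is 5275/2.

5275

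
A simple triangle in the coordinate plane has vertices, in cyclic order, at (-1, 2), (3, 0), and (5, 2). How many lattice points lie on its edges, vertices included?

10

The number of boundary lattice points is Σ gcd(|Δx|,|Δy|) = gcd(4,2) + gcd(2,2) + gcd(6,0) = 2+2+6 = 10.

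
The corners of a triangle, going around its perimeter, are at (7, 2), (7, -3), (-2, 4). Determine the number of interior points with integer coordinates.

20

By the shoelace formula, twice the signed area is |(7·(-3) − 7·2) + (7·4 − (-2)·(-3)) + ((-2)·2 − 7·4)| = 45, so the area is 45/2.
The number of boundary lattice points is Σ gcd(|Δx|,|Δy|) = gcd(0,5) + gcd(9,7) + gcd(9,2) = 5+1+1 = 7.
By Pick's theorem A = I + B/2 − 1, so I = 45/2 − 7/2 + 1 = 20.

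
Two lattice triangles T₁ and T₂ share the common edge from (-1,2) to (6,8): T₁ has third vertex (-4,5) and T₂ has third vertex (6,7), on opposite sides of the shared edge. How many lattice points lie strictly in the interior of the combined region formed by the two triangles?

21

The union is the simple quadrilateral with vertices (-1,2), (-4,5), (6,8), (6,7) in order.
The shoelace formula gives twice the area as |[(-1)·5 − (-4)·2] + [(-4)·8 − 6·5] + [6·7 − 6·8] + [6·2 − (-1)·7]| = 46, so the area is 23.
Along each edge there are gcd(|Δx|,|Δy|)+1 lattice points, so counting each shared vertex once the boundary has gcd(3,3) + gcd(10,3) + gcd(0,1) + gcd(7,5) = 3+1+1+1 = 6.
By Pick's theorem I = A − B/2 + 1 = 23 − 6/2 + 1 = 21.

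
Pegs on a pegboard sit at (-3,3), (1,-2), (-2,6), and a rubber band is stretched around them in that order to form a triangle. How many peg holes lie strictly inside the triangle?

Using the shoelace formula, 2A = |((-3)·(-2) − 1·3) + (1·6 − (-2)·(-2)) + ((-2)·3 − (-3)·6)| = 17, so the area is 17/2.
Summing gcd(|Δx|,|Δy|) over the edges gives the boundary count: gcd(4,5) + gcd(3,8) + gcd(1,3) = 1+1+1 = 3.
By Pick's theorem A = I + B/2 − 1, so I = 17/2 − 3/2 + 1 = 8.

8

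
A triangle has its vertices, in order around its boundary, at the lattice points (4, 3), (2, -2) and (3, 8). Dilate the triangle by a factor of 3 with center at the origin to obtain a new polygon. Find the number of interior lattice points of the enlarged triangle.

Using the shoelace formula, 2A = |[4·(-2) − 2·3] + [2·8 − 3·(-2)] + [3·3 − 4·8]| = 15, so the area is 15/2.
Along each edge there are gcd(|Δx|,|Δy|)+1 lattice points, so counting each shared vertex once the boundary has gcd(2,5) + gcd(1,10) + gcd(1,5) = 1+1+1 = 3.
Scaling by 3 multiplies the area by 3² = 9 (so the new area is 67.5) and multiplies the boundary lattice-point count by 3, giving 9.
By Pick's theorem, the interior count of the dilated polygon is 67.5 − 9/2 + 1 = 64.

64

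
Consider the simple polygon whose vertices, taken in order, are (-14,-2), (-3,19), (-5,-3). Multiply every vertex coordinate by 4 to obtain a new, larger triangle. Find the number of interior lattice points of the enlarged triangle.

1593

By the shoelace formula, twice the signed area is |[(-14)·19 − (-3)·(-2)] + [(-3)·(-3) − (-5)·19] + [(-5)·(-2) − (-14)·(-3)]| = 200, so the area is 100.
Summing gcd(|Δx|,|Δy|) over the edges gives the boundary count: gcd(11,21) + gcd(2,22) + gcd(9,1) = 1+2+1 = 4.
Scaling by 4 multiplies the area by 4² = 16 (so the new area is 1600) and multiplies the boundary lattice-point count by 4, giving 16.
By Pick's theorem, the interior count of the dilated polygon is 1600 − 16/2 + 1 = 1593.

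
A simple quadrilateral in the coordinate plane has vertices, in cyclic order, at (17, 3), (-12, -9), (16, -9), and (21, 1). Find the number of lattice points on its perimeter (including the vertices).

36

Along each edge there are gcd(|Δx|,|Δy|)+1 lattice points, so counting each shared vertex once the boundary has gcd(29,12) + gcd(28,0) + gcd(5,10) + gcd(4,2) = 1+28+5+2 = 36.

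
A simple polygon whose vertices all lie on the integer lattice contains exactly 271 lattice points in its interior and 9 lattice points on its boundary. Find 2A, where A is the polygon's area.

By Pick's theorem, A = I + B/2 − 1 = 271 + 9/2 − 1 = 549/2.
Hence 2A = 549.

549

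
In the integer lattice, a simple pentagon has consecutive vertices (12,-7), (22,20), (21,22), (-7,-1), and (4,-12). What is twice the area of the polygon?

Using the shoelace formula, 2A = |[12·20 − 22·(-7)] + [22·22 − 21·20] + [21·(-1) − (-7)·22] + [(-7)·(-12) − 4·(-1)] + [4·(-7) − 12·(-12)]| = 795, so the area is 397.5.

795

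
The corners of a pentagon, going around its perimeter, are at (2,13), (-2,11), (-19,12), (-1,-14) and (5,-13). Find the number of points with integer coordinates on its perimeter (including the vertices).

7

Along each edge there are gcd(|Δx|,|Δy|)+1 lattice points, so counting each shared vertex once the boundary has gcd(4,2) + gcd(17,1) + gcd(18,26) + gcd(6,1) + gcd(3,26) = 2+1+2+1+1 = 7.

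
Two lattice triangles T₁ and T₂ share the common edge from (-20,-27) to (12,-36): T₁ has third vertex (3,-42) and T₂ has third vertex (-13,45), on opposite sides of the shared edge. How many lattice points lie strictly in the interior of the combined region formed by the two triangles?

The union is the simple quadrilateral with vertices (-20,-27), (3,-42), (12,-36), (-13,45) in order.
By the shoelace formula, twice the signed area is |((-20)·(-42) − 3·(-27)) + (3·(-36) − 12·(-42)) + (12·45 − (-13)·(-36)) + ((-13)·(-27) − (-20)·45)| = 2640, so the area is 1320.
Summing gcd(|Δx|,|Δy|) over the edges gives the boundary count: gcd(23,15) + gcd(9,6) + gcd(25,81) + gcd(7,72) = 1+3+1+1 = 6.
By Pick's theorem I = A − B/2 + 1 = 1320 − 6/2 + 1 = 1318.

1318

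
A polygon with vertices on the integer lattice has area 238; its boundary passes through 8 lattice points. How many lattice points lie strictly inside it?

From Pick's theorem, I = A − B/2 + 1 = 238 − 8/2 + 1 = 235.

235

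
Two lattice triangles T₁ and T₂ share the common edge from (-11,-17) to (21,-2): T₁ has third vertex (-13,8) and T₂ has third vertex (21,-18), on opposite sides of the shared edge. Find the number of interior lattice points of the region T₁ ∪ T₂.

662

The union is the simple quadrilateral with vertices (-11,-17), (-13,8), (21,-2), (21,-18) in order.
Using the shoelace formula, 2A = |[(-11)·8 − (-13)·(-17)] + [(-13)·(-2) − 21·8] + [21·(-18) − 21·(-2)] + [21·(-17) − (-11)·(-18)]| = 1342, so the area is 671.
Summing gcd(|Δx|,|Δy|) over the edges gives the boundary count: gcd(2,25) + gcd(34,10) + gcd(0,16) + gcd(32,1) = 1+2+16+1 = 20.
By Pick's theorem I = A − B/2 + 1 = 671 − 20/2 + 1 = 662.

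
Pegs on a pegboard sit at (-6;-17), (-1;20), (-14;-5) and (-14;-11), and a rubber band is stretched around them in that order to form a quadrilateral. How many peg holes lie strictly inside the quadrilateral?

By the shoelace formula, twice the signed area is |((-6)·20 − (-1)·(-17)) + ((-1)·(-5) − (-14)·20) + ((-14)·(-11) − (-14)·(-5)) + ((-14)·(-17) − (-6)·(-11))| = 404, so the area is 202.
Along each edge there are gcd(|Δx|,|Δy|)+1 lattice points, so counting each shared vertex once the boundary has gcd(5,37) + gcd(13,25) + gcd(0,6) + gcd(8,6) = 1+1+6+2 = 10.
Pick's theorem gives I = A − B/2 + 1 = 202 − 10/2 + 1 = 198.

198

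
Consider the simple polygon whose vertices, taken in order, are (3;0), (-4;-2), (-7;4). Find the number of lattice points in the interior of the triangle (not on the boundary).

The shoelace formula gives twice the area as |(3·(-2) − (-4)·0) + ((-4)·4 − (-7)·(-2)) + ((-7)·0 − 3·4)| = 48, so the area is 24.
Along each edge there are gcd(|Δx|,|Δy|)+1 lattice points, so counting each shared vertex once the boundary has gcd(7,2) + gcd(3,6) + gcd(10,4) = 1+3+2 = 6.
Pick's theorem gives I = A − B/2 + 1 = 24 − 6/2 + 1 = 22.

22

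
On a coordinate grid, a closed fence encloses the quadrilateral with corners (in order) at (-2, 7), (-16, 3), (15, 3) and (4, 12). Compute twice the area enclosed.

233

Using the shoelace formula, 2A = |((-2)·3 − (-16)·7) + ((-16)·3 − 15·3) + (15·12 − 4·3) + (4·7 − (-2)·12)| = 233, so the area is 233/2.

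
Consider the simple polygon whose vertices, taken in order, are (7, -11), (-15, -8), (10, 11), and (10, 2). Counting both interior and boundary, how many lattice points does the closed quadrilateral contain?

By the shoelace formula, twice the signed area is |(7·(-8) − (-15)·(-11)) + ((-15)·11 − 10·(-8)) + (10·2 − 10·11) + (10·(-11) − 7·2)| = 520, so the area is 260.
The number of boundary lattice points is Σ gcd(|Δx|,|Δy|) = gcd(22,3) + gcd(25,19) + gcd(0,9) + gcd(3,13) = 1+1+9+1 = 12.
Pick's theorem gives I = A − B/2 + 1 = 260 − 12/2 + 1 = 255, so the closed region contains I + B = 255 + 12 = 267 lattice points.

267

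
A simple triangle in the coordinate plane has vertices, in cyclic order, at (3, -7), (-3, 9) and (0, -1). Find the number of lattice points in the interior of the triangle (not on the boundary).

4

Using the shoelace formula, 2A = |(3·9 − (-3)·(-7)) + ((-3)·(-1) − 0·9) + (0·(-7) − 3·(-1))| = 12, so the area is 6.
Summing gcd(|Δx|,|Δy|) over the edges gives the boundary count: gcd(6,16) + gcd(3,10) + gcd(3,6) = 2+1+3 = 6.
By Pick's theorem A = I + B/2 − 1, so I = 6 − 6/2 + 1 = 4.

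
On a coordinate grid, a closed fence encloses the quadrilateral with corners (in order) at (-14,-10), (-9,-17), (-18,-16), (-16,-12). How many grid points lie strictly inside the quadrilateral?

29

The shoelace formula gives twice the area as |((-14)·(-17) − (-9)·(-10)) + ((-9)·(-16) − (-18)·(-17)) + ((-18)·(-12) − (-16)·(-16)) + ((-16)·(-10) − (-14)·(-12))| = 62, so the area is 31.
Summing gcd(|Δx|,|Δy|) over the edges gives the boundary count: gcd(5,7) + gcd(9,1) + gcd(2,4) + gcd(2,2) = 1+1+2+2 = 6.
Pick's theorem gives I = A − B/2 + 1 = 31 − 6/2 + 1 = 29.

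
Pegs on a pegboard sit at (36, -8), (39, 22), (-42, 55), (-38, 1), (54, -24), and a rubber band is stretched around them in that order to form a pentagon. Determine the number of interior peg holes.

Using the shoelace formula, 2A = |[36·22 − 39·(-8)] + [39·55 − (-42)·22] + [(-42)·1 − (-38)·55] + [(-38)·(-24) − 54·1] + [54·(-8) − 36·(-24)]| = 7511, so the area is 3755.5.
The number of boundary lattice points is Σ gcd(|Δx|,|Δy|) = gcd(3,30) + gcd(81,33) + gcd(4,54) + gcd(92,25) + gcd(18,16) = 3+3+2+1+2 = 11.
By Pick's theorem A = I + B/2 − 1, so I = 3755.5 − 11/2 + 1 = 3751.

3751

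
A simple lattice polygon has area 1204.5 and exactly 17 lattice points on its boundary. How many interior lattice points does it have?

From Pick's theorem, I = A − B/2 + 1 = 1204.5 − 17/2 + 1 = 1197.

1197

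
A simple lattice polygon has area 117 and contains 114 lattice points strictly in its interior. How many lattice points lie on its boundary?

Pick's theorem gives A = I + B/2 − 1, so B = 2(A − I + 1) = 2(117 − 114 + 1) = 8.

8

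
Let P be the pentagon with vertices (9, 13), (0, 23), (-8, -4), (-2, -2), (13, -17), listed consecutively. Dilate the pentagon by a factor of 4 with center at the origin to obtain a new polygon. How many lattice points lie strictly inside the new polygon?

Using the shoelace formula, 2A = |[9·23 − 0·13] + [0·(-4) − (-8)·23] + [(-8)·(-2) − (-2)·(-4)] + [(-2)·(-17) − 13·(-2)] + [13·13 − 9·(-17)]| = 781, so the area is 781/2.
The number of boundary lattice points is Σ gcd(|Δx|,|Δy|) = gcd(9,10) + gcd(8,27) + gcd(6,2) + gcd(15,15) + gcd(4,30) = 1+1+2+15+2 = 21.
Scaling by 4 multiplies the area by 4² = 16 (so the new area is 6248) and multiplies the boundary lattice-point count by 4, giving 84.
By Pick's theorem, the interior count of the dilated polygon is 6248 − 84/2 + 1 = 6207.

6207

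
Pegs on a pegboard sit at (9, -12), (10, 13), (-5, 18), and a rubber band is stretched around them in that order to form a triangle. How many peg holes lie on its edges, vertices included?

Summing gcd(|Δx|,|Δy|) over the edges gives the boundary count: gcd(1,25) + gcd(15,5) + gcd(14,30) = 1+5+2 = 8.

8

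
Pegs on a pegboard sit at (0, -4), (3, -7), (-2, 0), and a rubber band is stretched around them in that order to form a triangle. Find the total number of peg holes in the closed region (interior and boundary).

7

By the shoelace formula, twice the signed area is |(0·(-7) − 3·(-4)) + (3·0 − (-2)·(-7)) + ((-2)·(-4) − 0·0)| = 6, so the area is 3.
The number of boundary lattice points is Σ gcd(|Δx|,|Δy|) = gcd(3,3) + gcd(5,7) + gcd(2,4) = 3+1+2 = 6.
Pick's theorem gives I = A − B/2 + 1 = 3 − 6/2 + 1 = 1, so the closed region contains I + B = 1 + 6 = 7 lattice points.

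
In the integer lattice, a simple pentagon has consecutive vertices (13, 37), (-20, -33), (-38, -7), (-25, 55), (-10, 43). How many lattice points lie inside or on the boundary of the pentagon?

2266

By the shoelace formula, twice the signed area is |(13·(-33) − (-20)·37) + ((-20)·(-7) − (-38)·(-33)) + ((-38)·55 − (-25)·(-7)) + ((-25)·43 − (-10)·55) + ((-10)·37 − 13·43)| = 4522, so the area is 2261.
Along each edge there are gcd(|Δx|,|Δy|)+1 lattice points, so counting each shared vertex once the boundary has gcd(33,70) + gcd(18,26) + gcd(13,62) + gcd(15,12) + gcd(23,6) = 1+2+1+3+1 = 8.
Pick's theorem gives I = A − B/2 + 1 = 2261 − 8/2 + 1 = 2258, so the closed region contains I + B = 2258 + 8 = 2266 lattice points.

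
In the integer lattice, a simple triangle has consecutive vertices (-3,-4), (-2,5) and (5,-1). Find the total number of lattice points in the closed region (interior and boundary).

The shoelace formula gives twice the area as |((-3)·5 − (-2)·(-4)) + ((-2)·(-1) − 5·5) + (5·(-4) − (-3)·(-1))| = 69, so the area is 34.5.
Along each edge there are gcd(|Δx|,|Δy|)+1 lattice points, so counting each shared vertex once the boundary has gcd(1,9) + gcd(7,6) + gcd(8,3) = 1+1+1 = 3.
Pick's theorem gives I = A − B/2 + 1 = 34.5 − 3/2 + 1 = 34, so the closed region contains I + B = 34 + 3 = 37 lattice points.

37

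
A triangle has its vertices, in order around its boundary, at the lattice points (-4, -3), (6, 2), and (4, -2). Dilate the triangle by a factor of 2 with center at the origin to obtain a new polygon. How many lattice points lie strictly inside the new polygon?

53

By the shoelace formula, twice the signed area is |((-4)·2 − 6·(-3)) + (6·(-2) − 4·2) + (4·(-3) − (-4)·(-2))| = 30, so the area is 15.
The number of boundary lattice points is Σ gcd(|Δx|,|Δy|) = gcd(10,5) + gcd(2,4) + gcd(8,1) = 5+2+1 = 8.
Scaling by 2 multiplies the area by 2² = 4 (so the new area is 60) and multiplies the boundary lattice-point count by 2, giving 16.
By Pick's theorem, the interior count of the dilated polygon is 60 − 16/2 + 1 = 53.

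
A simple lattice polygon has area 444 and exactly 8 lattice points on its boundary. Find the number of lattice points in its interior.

441

Pick's theorem A = I + B/2 − 1 rearranges to I = A − B/2 + 1 = 444 − 8/2 + 1 = 441.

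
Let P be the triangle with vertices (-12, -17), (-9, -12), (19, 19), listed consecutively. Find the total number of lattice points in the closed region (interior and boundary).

The shoelace formula gives twice the area as |[(-12)·(-12) − (-9)·(-17)] + [(-9)·19 − 19·(-12)] + [19·(-17) − (-12)·19]| = 47, so the area is 47/2.
The number of boundary lattice points is Σ gcd(|Δx|,|Δy|) = gcd(3,5) + gcd(28,31) + gcd(31,36) = 1+1+1 = 3.
Pick's theorem gives I = A − B/2 + 1 = 47/2 − 3/2 + 1 = 23, so the closed region contains I + B = 23 + 3 = 26 lattice points.

26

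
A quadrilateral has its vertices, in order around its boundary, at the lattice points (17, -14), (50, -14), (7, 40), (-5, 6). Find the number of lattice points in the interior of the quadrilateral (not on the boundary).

1367

The shoelace formula gives twice the area as |[17·(-14) − 50·(-14)] + [50·40 − 7·(-14)] + [7·6 − (-5)·40] + [(-5)·(-14) − 17·6]| = 2770, so the area is 1385.
Along each edge there are gcd(|Δx|,|Δy|)+1 lattice points, so counting each shared vertex once the boundary has gcd(33,0) + gcd(43,54) + gcd(12,34) + gcd(22,20) = 33+1+2+2 = 38.
Pick's theorem gives I = A − B/2 + 1 = 1385 − 38/2 + 1 = 1367.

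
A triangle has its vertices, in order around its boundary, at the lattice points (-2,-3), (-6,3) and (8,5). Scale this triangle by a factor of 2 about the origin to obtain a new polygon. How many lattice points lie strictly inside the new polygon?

By the shoelace formula, twice the signed area is |[(-2)·3 − (-6)·(-3)] + [(-6)·5 − 8·3] + [8·(-3) − (-2)·5]| = 92, so the area is 46.
Along each edge there are gcd(|Δx|,|Δy|)+1 lattice points, so counting each shared vertex once the boundary has gcd(4,6) + gcd(14,2) + gcd(10,8) = 2+2+2 = 6.
Scaling by 2 multiplies the area by 2² = 4 (so the new area is 184) and multiplies the boundary lattice-point count by 2, giving 12.
By Pick's theorem, the interior count of the dilated polygon is 184 − 12/2 + 1 = 179.

179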